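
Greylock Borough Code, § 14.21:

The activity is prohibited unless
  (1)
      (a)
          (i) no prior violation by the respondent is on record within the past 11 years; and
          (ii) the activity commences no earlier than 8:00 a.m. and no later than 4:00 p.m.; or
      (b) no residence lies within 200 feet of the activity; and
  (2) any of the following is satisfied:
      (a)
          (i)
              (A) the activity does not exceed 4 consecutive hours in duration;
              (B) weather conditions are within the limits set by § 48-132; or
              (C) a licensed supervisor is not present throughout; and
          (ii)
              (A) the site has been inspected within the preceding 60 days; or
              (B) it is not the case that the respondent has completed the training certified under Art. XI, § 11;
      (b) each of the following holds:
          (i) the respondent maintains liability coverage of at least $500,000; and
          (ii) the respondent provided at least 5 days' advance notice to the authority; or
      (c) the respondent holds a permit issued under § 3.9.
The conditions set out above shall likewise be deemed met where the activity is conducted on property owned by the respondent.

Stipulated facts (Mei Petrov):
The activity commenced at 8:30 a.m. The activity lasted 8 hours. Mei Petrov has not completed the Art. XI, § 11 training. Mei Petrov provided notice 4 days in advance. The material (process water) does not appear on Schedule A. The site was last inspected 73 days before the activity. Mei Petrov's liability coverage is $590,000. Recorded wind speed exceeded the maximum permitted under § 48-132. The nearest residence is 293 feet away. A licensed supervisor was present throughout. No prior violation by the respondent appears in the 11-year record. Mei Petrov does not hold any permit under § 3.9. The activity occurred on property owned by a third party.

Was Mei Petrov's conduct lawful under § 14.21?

(i) no prior violation — holds.
(ii) start within hours — satisfied.
(a): T AND T → true.
(b) no residence in 200 ft — holds.
(1) = T OR T = true.
(A) ≤ 4 hrs duration — fails.
(B) weather ok — not met.
(C) not (supervisor present) — not met.
(i): F OR F OR F → false.
(A) site inspected — not met.
(B) not (training certified) — met.
So (ii) is satisfied (F OR T).
(a): F AND T → false.
(i) coverage ≥ $500,000 — satisfied.
(ii) ≥5 days' notice — fails.
So (b) is not satisfied (T AND F).
(c) holds permit — fails.
(2): F OR F OR F → false.
So Overall is not satisfied (T AND F).
Exception (own property) — not satisfied.
Result: main false OR exception false → false.

No — unlawful.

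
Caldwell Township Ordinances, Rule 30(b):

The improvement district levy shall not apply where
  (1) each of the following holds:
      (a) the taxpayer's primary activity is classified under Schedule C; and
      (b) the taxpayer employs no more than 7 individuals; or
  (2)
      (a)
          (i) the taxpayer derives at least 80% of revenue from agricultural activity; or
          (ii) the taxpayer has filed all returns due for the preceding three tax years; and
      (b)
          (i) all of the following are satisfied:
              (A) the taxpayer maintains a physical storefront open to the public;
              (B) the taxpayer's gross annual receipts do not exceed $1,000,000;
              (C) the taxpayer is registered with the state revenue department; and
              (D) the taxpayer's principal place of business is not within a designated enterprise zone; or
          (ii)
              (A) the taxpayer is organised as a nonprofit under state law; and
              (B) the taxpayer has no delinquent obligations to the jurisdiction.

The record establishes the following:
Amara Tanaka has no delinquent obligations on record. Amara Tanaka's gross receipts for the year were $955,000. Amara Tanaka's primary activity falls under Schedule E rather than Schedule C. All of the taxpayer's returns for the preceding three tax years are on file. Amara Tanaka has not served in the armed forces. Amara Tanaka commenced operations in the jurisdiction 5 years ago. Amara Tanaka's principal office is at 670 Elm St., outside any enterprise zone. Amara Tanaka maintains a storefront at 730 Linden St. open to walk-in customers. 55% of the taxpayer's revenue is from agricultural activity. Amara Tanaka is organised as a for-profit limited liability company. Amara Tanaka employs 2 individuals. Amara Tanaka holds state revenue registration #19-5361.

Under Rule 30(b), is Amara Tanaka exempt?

Yes — exempt.

(a) Schedule C activity — not satisfied.
(b) ≤ 7 employees — holds.
(1): F AND T → false.
(i) ≥80% agricultural — not met.
(ii) returns current — satisfied.
So (a) is satisfied (F OR T).
(A) has storefront — holds.
(B) receipts ≤ $1,000,000 — satisfied.
(C) state-registered — satisfied.
(D) not (in enterprise zone) — satisfied.
So (i) is satisfied (T AND T AND T AND T).
(A) nonprofit — not met.
(B) no delinquency — met.
(ii): F AND T → false.
(b): T OR F → true.
(2) = T AND T = true.
So Overall is satisfied (F OR T).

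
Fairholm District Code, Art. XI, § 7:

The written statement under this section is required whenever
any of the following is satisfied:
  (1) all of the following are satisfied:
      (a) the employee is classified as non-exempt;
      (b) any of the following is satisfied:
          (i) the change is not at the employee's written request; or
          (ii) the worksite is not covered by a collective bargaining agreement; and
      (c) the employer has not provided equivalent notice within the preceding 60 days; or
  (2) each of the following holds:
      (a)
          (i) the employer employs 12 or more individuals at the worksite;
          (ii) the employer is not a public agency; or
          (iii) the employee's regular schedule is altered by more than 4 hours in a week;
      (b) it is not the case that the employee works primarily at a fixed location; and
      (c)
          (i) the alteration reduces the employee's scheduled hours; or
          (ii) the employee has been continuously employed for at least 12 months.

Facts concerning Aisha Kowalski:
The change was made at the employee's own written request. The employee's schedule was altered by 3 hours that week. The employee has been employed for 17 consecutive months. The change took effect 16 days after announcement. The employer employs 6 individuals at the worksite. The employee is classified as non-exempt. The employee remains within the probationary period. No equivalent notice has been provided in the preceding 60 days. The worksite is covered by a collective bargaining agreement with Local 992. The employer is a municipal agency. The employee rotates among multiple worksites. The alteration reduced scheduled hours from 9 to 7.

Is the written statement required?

No — not required.

(a) non-exempt — holds.
(i) not employee-requested — fails.
(ii) no CBA — fails.
So (b) is not satisfied (F OR F).
(c) no recent notice — satisfied.
(1): T AND F AND T → false.
(i) ≥ 12 at site — fails.
(ii) not (public agency) — fails.
(iii) schedule shift > 4h — not met.
(a): F OR F OR F → false.
(b) not (fixed location) — holds.
(i) hours reduced — holds.
(ii) tenure ≥ 12 mo. — met.
(c) = T OR T = true.
So (2) is not satisfied (F AND T AND T).
So Overall is not satisfied (F OR F).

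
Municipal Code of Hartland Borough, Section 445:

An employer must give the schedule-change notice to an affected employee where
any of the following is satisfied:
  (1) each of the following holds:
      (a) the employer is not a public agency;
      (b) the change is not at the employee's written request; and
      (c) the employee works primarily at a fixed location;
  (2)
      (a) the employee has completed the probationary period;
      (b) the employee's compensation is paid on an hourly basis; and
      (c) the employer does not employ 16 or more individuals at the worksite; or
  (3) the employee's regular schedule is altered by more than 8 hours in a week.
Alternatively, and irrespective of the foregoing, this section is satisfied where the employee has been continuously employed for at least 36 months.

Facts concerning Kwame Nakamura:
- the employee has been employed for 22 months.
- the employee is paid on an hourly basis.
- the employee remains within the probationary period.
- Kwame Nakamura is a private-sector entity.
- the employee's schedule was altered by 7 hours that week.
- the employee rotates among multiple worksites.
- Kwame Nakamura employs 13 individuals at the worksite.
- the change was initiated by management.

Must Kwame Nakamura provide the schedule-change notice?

(a) not (public agency) — holds.
(b) not employee-requested — satisfied.
(c) fixed location — not met.
(1) = T AND T AND F = false.
(a) past probation — fails.
(b) hourly-paid — holds.
(c) not (≥ 16 at site) — met.
(2) = F AND T AND T = false.
(3) schedule shift > 8h — fails.
Overall: F OR F OR F → false.
Exception (tenure ≥ 36 mo.) — not satisfied.
Result: main false OR exception false → false.

No — not required.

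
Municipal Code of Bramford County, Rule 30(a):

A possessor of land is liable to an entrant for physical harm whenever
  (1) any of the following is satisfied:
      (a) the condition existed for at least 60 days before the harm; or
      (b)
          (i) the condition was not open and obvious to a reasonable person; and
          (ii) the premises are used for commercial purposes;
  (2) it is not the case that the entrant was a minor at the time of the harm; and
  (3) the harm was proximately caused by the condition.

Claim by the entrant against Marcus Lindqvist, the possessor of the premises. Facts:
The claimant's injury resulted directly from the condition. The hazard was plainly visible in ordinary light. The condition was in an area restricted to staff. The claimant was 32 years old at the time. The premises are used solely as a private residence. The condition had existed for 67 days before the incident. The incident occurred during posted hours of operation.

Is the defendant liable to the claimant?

Yes — liable.

(a) condition ≥60 days old — met.
(i) not open/obvious — fails.
(ii) commercial use — not satisfied.
(b): F AND F → false.
(1): T OR F → true.
(2) not (entrant a minor) — met.
(3) proximate cause — holds.
So Overall is satisfied (T AND T AND T).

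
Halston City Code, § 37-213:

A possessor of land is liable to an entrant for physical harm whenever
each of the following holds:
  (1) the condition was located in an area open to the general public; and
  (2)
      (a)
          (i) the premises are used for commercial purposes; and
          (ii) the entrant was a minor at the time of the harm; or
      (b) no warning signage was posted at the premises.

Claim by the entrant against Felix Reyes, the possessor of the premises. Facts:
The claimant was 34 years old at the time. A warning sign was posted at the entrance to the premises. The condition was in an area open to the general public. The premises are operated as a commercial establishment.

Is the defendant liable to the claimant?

No — not liable.

(1) public area — satisfied.
(i) commercial use — met.
(ii) entrant a minor — fails.
(a) = T AND F = false.
(b) no signage posted — not met.
(2) = F OR F = false.
Overall: T AND F → false.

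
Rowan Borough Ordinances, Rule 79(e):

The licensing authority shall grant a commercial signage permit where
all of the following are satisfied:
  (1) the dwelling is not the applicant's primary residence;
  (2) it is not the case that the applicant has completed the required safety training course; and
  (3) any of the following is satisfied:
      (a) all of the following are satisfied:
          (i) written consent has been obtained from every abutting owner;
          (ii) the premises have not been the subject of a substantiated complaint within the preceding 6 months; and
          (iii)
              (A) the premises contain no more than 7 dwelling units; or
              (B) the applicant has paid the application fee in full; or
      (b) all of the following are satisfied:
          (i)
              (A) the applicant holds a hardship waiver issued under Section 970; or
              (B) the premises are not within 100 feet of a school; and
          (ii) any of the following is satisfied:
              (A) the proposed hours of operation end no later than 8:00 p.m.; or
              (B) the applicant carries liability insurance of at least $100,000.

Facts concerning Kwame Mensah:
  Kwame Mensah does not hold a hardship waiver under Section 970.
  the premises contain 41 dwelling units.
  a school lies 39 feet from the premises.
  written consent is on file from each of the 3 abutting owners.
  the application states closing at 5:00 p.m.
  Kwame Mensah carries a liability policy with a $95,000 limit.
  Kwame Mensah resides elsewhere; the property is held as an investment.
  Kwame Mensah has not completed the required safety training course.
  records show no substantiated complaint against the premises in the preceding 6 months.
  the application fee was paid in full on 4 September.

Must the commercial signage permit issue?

(1) not (primary residence) — holds.
(2) not (safety training) — met.
(i) all abutters consent — met.
(ii) no complaint in 6 mo. — holds.
(A) ≤ 7 units — fails.
(B) fee paid — satisfied.
(iii): F OR T → true.
(a): T AND T AND T → true.
(A) hardship waiver — fails.
(B) ≥100 ft from school — not satisfied.
(i) = F OR F = false.
(A) closes by 8 p.m. — satisfied.
(B) insurance ≥ $100,000 — fails.
So (ii) is satisfied (T OR F).
(b): F AND T → false.
(3) = T OR F = true.
So Overall is satisfied (T AND T AND T).

Yes — granted.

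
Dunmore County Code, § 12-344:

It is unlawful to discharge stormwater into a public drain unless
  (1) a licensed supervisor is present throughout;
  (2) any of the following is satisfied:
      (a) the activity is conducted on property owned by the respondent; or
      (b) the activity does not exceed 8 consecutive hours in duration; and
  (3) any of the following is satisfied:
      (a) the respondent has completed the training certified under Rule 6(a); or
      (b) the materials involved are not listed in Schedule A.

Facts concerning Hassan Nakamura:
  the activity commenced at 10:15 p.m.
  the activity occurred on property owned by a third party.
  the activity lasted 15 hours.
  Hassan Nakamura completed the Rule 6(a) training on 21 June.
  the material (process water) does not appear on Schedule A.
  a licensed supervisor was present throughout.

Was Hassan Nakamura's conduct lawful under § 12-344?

No — unlawful.

(1) supervisor present — satisfied.
(a) own property — not met.
(b) ≤ 8 hrs duration — fails.
(2): F OR F → false.
(a) training certified — satisfied.
(b) not (Schedule A material) — satisfied.
So (3) is satisfied (T OR T).
So Overall is not satisfied (T AND F AND T).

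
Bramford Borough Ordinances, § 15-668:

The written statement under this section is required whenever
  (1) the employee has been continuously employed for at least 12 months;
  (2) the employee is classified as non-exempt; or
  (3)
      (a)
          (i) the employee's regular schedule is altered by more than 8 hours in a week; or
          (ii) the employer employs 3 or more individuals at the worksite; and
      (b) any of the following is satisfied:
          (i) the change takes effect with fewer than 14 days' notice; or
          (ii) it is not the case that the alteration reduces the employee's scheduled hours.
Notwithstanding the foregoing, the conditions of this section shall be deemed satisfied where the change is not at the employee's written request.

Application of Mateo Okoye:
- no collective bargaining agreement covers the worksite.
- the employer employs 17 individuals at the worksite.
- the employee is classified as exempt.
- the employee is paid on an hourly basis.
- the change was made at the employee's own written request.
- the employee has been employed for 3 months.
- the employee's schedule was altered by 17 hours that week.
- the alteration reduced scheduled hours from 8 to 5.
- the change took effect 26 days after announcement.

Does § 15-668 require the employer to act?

(1) tenure ≥ 12 mo. — not satisfied.
(2) non-exempt — not met.
(i) schedule shift > 8h — met.
(ii) ≥ 3 at site — satisfied.
So (a) is satisfied (T OR T).
(i) < 14 days' notice — fails.
(ii) not (hours reduced) — not satisfied.
(b) = F OR F = false.
So (3) is not satisfied (T AND F).
So Overall is not satisfied (F OR F OR F).
Exception (not employee-requested) — not satisfied.
Result: main false OR exception false → false.

No — not required.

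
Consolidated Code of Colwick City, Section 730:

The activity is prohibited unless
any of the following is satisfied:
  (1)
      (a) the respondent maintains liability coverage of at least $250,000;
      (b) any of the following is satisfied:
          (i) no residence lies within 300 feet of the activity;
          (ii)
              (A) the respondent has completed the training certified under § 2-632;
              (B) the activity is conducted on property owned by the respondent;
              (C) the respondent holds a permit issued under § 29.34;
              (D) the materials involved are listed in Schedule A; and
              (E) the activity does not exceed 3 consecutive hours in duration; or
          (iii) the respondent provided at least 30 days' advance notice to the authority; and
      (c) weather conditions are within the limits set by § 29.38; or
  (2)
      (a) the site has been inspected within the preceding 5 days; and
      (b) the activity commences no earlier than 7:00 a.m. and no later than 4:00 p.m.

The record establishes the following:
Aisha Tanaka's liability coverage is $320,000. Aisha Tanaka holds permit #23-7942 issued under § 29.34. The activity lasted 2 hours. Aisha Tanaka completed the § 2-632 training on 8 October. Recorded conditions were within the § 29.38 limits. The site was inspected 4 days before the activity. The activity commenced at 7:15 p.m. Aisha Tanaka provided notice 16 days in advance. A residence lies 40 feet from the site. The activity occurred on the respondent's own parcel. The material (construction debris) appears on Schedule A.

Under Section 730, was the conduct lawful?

Yes — lawful.

(a) coverage ≥ $250,000 — holds.
(i) no residence in 300 ft — not satisfied.
(A) training certified — holds.
(B) own property — satisfied.
(C) holds permit — satisfied.
(D) Schedule A material — met.
(E) ≤ 3 hrs duration — satisfied.
(ii) = T AND T AND T AND T AND T = true.
(iii) ≥30 days' notice — not met.
(b): F OR T OR F → true.
(c) weather ok — satisfied.
(1) = T AND T AND T = true.
(a) site inspected — satisfied.
(b) start within hours — not met.
(2) = T AND F = false.
Overall: T OR F → true.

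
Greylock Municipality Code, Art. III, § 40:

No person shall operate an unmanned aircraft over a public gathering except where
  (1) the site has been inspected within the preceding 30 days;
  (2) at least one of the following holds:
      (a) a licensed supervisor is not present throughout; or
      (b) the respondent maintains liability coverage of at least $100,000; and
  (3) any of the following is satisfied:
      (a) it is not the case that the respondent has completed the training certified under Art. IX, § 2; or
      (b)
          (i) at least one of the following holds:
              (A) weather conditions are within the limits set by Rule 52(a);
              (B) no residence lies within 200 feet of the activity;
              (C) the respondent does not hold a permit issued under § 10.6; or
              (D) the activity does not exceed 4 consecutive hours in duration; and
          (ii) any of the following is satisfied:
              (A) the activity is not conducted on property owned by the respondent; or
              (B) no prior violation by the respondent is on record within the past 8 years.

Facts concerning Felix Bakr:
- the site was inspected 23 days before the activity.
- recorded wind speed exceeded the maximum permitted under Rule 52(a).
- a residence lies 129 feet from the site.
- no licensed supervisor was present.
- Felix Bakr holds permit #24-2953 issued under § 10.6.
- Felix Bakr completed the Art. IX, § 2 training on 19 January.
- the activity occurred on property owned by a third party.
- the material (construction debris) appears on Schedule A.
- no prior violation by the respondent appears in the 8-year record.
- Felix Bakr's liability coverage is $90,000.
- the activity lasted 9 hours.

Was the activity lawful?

No — unlawful.

(1) site inspected — holds.
(a) not (supervisor present) — met.
(b) coverage ≥ $100,000 — not satisfied.
(2) = T OR F = true.
(a) not (training certified) — fails.
(A) weather ok — not satisfied.
(B) no residence in 200 ft — fails.
(C) not (holds permit) — not met.
(D) ≤ 4 hrs duration — fails.
So (i) is not satisfied (F OR F OR F OR F).
(A) not (own property) — satisfied.
(B) no prior violation — met.
So (ii) is satisfied (T OR T).
(b): F AND T → false.
(3) = F OR F = false.
Overall = T AND T AND F = false.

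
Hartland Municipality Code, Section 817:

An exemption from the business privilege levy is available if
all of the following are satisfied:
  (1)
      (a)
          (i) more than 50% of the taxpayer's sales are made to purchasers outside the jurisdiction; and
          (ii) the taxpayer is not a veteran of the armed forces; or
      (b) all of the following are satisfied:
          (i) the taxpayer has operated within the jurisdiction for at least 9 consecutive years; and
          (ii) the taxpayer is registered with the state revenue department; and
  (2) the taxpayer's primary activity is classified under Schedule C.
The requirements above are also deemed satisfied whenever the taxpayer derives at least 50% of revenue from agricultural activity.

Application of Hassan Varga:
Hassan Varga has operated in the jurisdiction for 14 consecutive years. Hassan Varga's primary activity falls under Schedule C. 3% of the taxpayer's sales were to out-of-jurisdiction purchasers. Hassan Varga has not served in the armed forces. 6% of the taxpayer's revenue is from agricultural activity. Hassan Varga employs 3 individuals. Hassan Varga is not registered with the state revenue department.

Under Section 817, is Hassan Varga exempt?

No — not exempt.

(i) >50% out-of-jur. sales — not met.
(ii) not (veteran) — met.
So (a) is not satisfied (F AND T).
(i) ≥ 9 yrs in jurisdiction — satisfied.
(ii) state-registered — fails.
So (b) is not satisfied (T AND F).
(1) = F OR F = false.
(2) Schedule C activity — met.
Overall: F AND T → false.
Exception (≥50% agricultural) — not satisfied.
Result: main false OR exception false → false.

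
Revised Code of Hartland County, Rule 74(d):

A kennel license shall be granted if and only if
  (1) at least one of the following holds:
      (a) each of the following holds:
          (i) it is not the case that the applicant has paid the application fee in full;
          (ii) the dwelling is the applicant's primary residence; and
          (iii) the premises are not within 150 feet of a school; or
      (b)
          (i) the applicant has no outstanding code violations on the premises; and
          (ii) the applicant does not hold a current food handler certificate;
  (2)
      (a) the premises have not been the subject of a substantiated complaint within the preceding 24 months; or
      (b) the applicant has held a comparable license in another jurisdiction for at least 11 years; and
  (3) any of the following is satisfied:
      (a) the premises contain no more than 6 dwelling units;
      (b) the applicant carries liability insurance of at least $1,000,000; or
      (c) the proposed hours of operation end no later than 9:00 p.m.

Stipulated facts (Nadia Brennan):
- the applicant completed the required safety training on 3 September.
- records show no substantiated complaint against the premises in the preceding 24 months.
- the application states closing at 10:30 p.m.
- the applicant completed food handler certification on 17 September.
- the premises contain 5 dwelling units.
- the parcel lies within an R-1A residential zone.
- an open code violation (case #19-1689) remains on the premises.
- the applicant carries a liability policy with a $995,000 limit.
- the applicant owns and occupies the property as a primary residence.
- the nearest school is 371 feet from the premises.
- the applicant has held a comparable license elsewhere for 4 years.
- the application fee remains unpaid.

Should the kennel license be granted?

(i) not (fee paid) — holds.
(ii) primary residence — met.
(iii) ≥150 ft from school — holds.
So (a) is satisfied (T AND T AND T).
(i) no code violations — not satisfied.
(ii) not (food handler cert.) — not met.
So (b) is not satisfied (F AND F).
(1) = T OR F = true.
(a) no complaint in 24 mo. — holds.
(b) prior license ≥ 11 yr — fails.
So (2) is satisfied (T OR F).
(a) ≤ 6 units — satisfied.
(b) insurance ≥ $1,000,000 — not met.
(c) closes by 9 p.m. — fails.
(3): T OR F OR F → true.
So Overall is satisfied (T AND T AND T).

Yes — granted.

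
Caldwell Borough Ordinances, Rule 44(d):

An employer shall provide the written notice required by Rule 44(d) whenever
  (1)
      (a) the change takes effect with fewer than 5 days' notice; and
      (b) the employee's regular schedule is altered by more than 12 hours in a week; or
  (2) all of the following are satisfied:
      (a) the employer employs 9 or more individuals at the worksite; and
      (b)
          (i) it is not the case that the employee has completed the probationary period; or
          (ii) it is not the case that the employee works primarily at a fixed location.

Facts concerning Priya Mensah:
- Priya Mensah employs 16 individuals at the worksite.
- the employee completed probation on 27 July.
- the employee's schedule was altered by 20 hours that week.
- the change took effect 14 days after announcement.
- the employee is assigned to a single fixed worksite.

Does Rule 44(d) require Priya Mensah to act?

No — not required.

(a) < 5 days' notice — fails.
(b) schedule shift > 12h — satisfied.
(1): F AND T → false.
(a) ≥ 9 at site — met.
(i) not (past probation) — not met.
(ii) not (fixed location) — not satisfied.
(b) = F OR F = false.
So (2) is not satisfied (T AND F).
So Overall is not satisfied (F OR F).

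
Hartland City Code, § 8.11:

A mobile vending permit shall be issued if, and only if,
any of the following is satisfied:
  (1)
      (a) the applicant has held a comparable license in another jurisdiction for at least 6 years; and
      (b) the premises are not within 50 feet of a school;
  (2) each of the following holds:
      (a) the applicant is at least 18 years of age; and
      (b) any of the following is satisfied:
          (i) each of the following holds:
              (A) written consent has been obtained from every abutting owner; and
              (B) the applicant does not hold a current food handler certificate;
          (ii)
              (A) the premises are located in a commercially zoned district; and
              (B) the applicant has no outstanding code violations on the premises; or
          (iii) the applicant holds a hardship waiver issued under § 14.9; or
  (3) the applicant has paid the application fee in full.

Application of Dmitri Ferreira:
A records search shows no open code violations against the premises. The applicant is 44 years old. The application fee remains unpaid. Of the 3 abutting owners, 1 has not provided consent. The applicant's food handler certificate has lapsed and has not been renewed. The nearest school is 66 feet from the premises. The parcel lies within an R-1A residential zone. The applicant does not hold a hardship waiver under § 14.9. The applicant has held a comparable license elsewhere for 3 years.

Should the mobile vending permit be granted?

(a) prior license ≥ 6 yr — not satisfied.
(b) ≥50 ft from school — holds.
(1): F AND T → false.
(a) age ≥ 18 — met.
(A) all abutters consent — not met.
(B) not (food handler cert.) — met.
So (i) is not satisfied (F AND T).
(A) commercially zoned — not satisfied.
(B) no code violations — satisfied.
(ii): F AND T → false.
(iii) hardship waiver — not met.
(b) = F OR F OR F = false.
(2): T AND F → false.
(3) fee paid — not satisfied.
So Overall is not satisfied (F OR F OR F).

No — denied.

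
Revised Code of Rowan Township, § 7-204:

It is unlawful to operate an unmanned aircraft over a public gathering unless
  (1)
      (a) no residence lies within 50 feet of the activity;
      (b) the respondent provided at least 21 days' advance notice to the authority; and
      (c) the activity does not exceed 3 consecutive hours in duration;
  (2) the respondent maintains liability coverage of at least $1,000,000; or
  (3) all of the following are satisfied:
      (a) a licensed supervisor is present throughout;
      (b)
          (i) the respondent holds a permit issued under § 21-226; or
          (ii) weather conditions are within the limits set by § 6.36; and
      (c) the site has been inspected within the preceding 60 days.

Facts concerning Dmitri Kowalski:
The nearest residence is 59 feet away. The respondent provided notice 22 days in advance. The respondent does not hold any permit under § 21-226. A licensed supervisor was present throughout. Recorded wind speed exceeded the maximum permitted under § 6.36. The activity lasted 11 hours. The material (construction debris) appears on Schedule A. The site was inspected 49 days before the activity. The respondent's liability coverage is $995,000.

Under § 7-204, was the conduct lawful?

No — unlawful.

(a) no residence in 50 ft — holds.
(b) ≥21 days' notice — satisfied.
(c) ≤ 3 hrs duration — fails.
(1): T AND T AND F → false.
(2) coverage ≥ $1,000,000 — not satisfied.
(a) supervisor present — holds.
(i) holds permit — not met.
(ii) weather ok — fails.
(b): F OR F → false.
(c) site inspected — holds.
(3): T AND F AND T → false.
Overall = F OR F OR F = false.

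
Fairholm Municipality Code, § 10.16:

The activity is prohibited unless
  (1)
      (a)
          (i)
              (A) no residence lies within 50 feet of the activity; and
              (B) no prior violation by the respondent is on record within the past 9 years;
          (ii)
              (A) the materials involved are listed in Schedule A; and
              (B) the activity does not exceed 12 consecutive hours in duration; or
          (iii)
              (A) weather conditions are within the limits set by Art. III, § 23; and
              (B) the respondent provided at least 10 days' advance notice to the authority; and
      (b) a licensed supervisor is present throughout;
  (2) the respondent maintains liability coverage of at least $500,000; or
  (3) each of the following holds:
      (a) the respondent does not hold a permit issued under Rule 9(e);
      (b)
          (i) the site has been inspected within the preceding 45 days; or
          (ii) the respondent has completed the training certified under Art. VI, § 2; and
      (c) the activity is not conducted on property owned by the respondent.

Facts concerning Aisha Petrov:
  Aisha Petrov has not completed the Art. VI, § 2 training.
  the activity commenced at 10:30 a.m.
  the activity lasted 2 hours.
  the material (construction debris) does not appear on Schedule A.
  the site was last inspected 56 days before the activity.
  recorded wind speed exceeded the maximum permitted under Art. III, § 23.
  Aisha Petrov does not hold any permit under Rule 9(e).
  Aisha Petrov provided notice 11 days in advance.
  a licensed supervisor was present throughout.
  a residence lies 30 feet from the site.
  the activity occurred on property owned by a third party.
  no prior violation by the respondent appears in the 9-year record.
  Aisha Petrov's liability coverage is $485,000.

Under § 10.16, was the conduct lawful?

(A) no residence in 50 ft — not met.
(B) no prior violation — met.
(i) = F AND T = false.
(A) Schedule A material — not met.
(B) ≤ 12 hrs duration — met.
(ii) = F AND T = false.
(A) weather ok — not satisfied.
(B) ≥10 days' notice — holds.
(iii) = F AND T = false.
(a) = F OR F OR F = false.
(b) supervisor present — satisfied.
(1) = F AND T = false.
(2) coverage ≥ $500,000 — not satisfied.
(a) not (holds permit) — met.
(i) site inspected — not satisfied.
(ii) training certified — not met.
So (b) is not satisfied (F OR F).
(c) not (own property) — satisfied.
(3) = T AND F AND T = false.
Overall = F OR F OR F = false.

No — unlawful.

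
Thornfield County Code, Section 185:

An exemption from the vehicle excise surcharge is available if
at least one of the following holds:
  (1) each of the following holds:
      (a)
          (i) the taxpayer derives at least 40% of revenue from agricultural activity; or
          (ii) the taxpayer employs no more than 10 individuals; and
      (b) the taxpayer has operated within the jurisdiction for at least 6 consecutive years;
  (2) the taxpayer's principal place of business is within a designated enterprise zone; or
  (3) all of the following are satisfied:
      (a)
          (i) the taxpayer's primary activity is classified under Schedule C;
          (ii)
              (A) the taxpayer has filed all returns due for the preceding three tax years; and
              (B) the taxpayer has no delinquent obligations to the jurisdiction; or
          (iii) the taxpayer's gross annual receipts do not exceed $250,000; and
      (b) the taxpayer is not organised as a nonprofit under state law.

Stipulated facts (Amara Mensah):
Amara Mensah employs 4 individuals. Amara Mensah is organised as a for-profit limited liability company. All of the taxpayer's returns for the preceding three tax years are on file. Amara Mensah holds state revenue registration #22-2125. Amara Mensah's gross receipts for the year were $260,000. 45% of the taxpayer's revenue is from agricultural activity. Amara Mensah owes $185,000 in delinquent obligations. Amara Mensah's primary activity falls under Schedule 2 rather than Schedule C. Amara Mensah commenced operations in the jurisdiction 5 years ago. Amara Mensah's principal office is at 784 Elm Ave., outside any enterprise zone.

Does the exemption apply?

(i) ≥40% agricultural — met.
(ii) ≤ 10 employees — satisfied.
(a): T OR T → true.
(b) ≥ 6 yrs in jurisdiction — not met.
So (1) is not satisfied (T AND F).
(2) in enterprise zone — fails.
(i) Schedule C activity — not met.
(A) returns current — met.
(B) no delinquency — fails.
So (ii) is not satisfied (T AND F).
(iii) receipts ≤ $250,000 — not met.
(a) = F OR F OR F = false.
(b) not (nonprofit) — satisfied.
So (3) is not satisfied (F AND T).
So Overall is not satisfied (F OR F OR F).

No — not exempt.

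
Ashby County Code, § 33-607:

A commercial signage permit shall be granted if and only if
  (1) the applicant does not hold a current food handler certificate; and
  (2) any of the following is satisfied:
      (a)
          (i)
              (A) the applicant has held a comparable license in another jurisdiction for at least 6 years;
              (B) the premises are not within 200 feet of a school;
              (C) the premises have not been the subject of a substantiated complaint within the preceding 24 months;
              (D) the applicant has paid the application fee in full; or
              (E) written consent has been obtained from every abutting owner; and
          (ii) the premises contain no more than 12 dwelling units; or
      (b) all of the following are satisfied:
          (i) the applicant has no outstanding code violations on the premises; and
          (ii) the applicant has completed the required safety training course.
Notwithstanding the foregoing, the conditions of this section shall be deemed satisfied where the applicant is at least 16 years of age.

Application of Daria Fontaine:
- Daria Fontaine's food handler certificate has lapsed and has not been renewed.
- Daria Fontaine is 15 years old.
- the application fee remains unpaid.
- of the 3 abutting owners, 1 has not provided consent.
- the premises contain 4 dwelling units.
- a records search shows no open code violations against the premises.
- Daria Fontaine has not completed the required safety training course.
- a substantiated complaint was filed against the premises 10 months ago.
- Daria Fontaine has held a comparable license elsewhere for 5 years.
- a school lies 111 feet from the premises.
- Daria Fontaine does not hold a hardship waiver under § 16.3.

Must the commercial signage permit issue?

No — denied.

(1) not (food handler cert.) — satisfied.
(A) prior license ≥ 6 yr — not satisfied.
(B) ≥200 ft from school — fails.
(C) no complaint in 24 mo. — fails.
(D) fee paid — fails.
(E) all abutters consent — fails.
(i): F OR F OR F OR F OR F → false.
(ii) ≤ 12 units — holds.
(a) = F AND T = false.
(i) no code violations — holds.
(ii) safety training — not met.
(b) = T AND F = false.
(2) = F OR F = false.
Overall = T AND F = false.
Exception (age ≥ 16) — not satisfied.
Result: main false OR exception false → false.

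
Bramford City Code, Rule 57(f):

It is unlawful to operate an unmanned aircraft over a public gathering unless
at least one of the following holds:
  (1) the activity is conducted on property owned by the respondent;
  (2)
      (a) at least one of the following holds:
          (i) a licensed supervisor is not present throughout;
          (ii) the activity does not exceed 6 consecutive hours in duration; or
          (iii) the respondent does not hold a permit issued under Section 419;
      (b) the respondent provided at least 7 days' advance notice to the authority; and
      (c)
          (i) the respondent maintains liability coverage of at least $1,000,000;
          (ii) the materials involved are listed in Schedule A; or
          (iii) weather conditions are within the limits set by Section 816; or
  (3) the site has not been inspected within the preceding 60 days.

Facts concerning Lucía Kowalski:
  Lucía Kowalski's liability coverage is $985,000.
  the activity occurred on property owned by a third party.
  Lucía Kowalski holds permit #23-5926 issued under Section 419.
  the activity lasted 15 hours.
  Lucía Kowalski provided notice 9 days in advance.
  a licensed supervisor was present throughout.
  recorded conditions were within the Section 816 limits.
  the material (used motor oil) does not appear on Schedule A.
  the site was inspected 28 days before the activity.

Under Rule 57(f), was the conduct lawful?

No — unlawful.

(1) own property — not satisfied.
(i) not (supervisor present) — fails.
(ii) ≤ 6 hrs duration — not satisfied.
(iii) not (holds permit) — not met.
So (a) is not satisfied (F OR F OR F).
(b) ≥7 days' notice — satisfied.
(i) coverage ≥ $1,000,000 — not satisfied.
(ii) Schedule A material — not satisfied.
(iii) weather ok — met.
(c): F OR F OR T → true.
(2): F AND T AND T → false.
(3) not (site inspected) — fails.
Overall = F OR F OR F = false.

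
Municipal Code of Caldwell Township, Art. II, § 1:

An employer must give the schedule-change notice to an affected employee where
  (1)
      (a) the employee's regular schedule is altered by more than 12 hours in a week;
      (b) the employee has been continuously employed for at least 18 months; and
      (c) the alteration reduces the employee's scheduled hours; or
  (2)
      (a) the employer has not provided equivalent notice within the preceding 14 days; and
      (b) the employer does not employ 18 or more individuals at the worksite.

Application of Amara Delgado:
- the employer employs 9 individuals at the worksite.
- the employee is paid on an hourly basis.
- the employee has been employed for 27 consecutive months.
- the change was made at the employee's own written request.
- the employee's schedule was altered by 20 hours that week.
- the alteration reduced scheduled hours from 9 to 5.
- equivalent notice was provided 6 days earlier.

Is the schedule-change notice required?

(a) schedule shift > 12h — met.
(b) tenure ≥ 18 mo. — holds.
(c) hours reduced — met.
(1) = T AND T AND T = true.
(a) no recent notice — fails.
(b) not (≥ 18 at site) — satisfied.
So (2) is not satisfied (F AND T).
So Overall is satisfied (T OR F).

Yes — required.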